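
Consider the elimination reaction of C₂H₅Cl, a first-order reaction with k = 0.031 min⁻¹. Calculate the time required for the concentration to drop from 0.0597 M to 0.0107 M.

55.45 min

Step 1: For first-order: t = ln([C₂H₅Cl]₀/[C₂H₅Cl])/k
Step 2: t = ln(0.0597/0.0107)/0.031
Step 3: t = ln(5.579)/0.031
Step 4: t = 1.719/0.031 = 55.45 min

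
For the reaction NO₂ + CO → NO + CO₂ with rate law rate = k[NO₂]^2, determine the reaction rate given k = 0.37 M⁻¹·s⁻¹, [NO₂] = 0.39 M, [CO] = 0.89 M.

0.05628 M/s

Step 1: The rate law is rate = k[NO₂]^2
Step 2: Note that the rate does not depend on [CO] (zero order in CO).
Step 3: rate = 0.37 × (0.39)^2 = 0.056277 M/s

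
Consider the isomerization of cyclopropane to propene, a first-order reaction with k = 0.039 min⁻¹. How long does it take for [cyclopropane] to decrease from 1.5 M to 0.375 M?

35.55 min

Step 1: For first-order: t = ln([cyclopropane]₀/[cyclopropane])/k
Step 2: t = ln(1.5/0.375)/0.039
Step 3: t = ln(4)/0.039
Step 4: t = 1.386/0.039 = 35.55 min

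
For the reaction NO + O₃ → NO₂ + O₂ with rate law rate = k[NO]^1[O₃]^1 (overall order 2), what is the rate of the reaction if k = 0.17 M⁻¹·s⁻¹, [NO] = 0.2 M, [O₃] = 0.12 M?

0.00408 M/s

Step 1: The rate law is rate = k[NO]^1[O₃]^1, overall order = 1+1 = 2
Step 2: Substitute values: rate = 0.17 × (0.2)^1 × (0.12)^1
Step 3: rate = 0.17 × 0.2 × 0.12 = 0.00408 M/s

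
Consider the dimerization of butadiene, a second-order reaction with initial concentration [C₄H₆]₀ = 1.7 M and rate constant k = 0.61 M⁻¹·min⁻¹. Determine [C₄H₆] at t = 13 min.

0.1174 M

Step 1: For a second-order reaction: 1/[C₄H₆] = 1/[C₄H₆]₀ + kt
Step 2: 1/[C₄H₆] = 1/1.7 + 0.61 × 13
Step 3: 1/[C₄H₆] = 0.5882 + 7.93 = 8.518
Step 4: [C₄H₆] = 1/8.518 = 0.1174 M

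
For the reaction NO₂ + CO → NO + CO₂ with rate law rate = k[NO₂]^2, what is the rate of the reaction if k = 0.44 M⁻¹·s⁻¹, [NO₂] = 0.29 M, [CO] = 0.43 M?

0.037 M/s

Step 1: The rate law is rate = k[NO₂]^2
Step 2: Note that the rate does not depend on [CO] (zero order in CO).
Step 3: rate = 0.44 × (0.29)^2 = 0.037004 M/s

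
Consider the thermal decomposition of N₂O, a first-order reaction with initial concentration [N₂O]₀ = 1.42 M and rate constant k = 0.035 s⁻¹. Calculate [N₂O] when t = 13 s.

0.9009 M

Step 1: For a first-order reaction: [N₂O] = [N₂O]₀ × e^(-kt)
Step 2: [N₂O] = 1.42 × e^(-0.035 × 13)
Step 3: [N₂O] = 1.42 × e^(-0.455)
Step 4: [N₂O] = 1.42 × 0.634448 = 0.9009 M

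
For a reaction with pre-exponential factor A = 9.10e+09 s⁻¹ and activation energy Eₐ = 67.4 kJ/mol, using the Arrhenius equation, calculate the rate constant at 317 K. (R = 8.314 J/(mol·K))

7.12e-02 s⁻¹

Step 1: Use the Arrhenius equation: k = A × exp(-Eₐ/RT)
Step 2: Convert Eₐ to J/mol: 67.4 kJ/mol = 67400 J/mol
Step 3: Calculate the exponent: -Eₐ/(RT) = -67400/(8.314 × 317) = -25.57353
Step 4: k = 9.10e+09 × exp(-25.57353)
Step 5: k = 9.10e+09 × 7.82631e-12 = 7.1219e-02 s⁻¹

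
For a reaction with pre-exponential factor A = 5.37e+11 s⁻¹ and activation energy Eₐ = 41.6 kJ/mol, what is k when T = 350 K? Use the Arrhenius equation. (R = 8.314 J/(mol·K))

3.32e+05 s⁻¹

Step 1: Use the Arrhenius equation: k = A × exp(-Eₐ/RT)
Step 2: Convert Eₐ to J/mol: 41.6 kJ/mol = 41600 J/mol
Step 3: Calculate the exponent: -Eₐ/(RT) = -41600/(8.314 × 350) = -14.29602
Step 4: k = 5.37e+11 × exp(-14.29602)
Step 5: k = 5.37e+11 × 6.18468e-07 = 3.3212e+05 s⁻¹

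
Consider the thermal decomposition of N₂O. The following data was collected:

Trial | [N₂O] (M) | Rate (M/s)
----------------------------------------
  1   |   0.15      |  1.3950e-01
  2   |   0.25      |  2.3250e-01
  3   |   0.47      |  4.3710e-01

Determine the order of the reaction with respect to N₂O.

first order (1)

Step 1: Compare trials to find order n where rate₂/rate₁ = ([N₂O]₂/[N₂O]₁)^n
Step 2: rate₂/rate₁ = 2.3250e-01/1.3950e-01 = 1.667
Step 3: [N₂O]₂/[N₂O]₁ = 0.25/0.15 = 1.667
Step 4: n = ln(1.667)/ln(1.667) = 1.00 ≈ 1
Step 5: The reaction is first order in N₂O.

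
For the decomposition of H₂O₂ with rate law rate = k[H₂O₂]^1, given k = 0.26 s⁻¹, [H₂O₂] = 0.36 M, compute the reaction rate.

0.0936 M/s

Step 1: Identify the rate law: rate = k[H₂O₂]^1
Step 2: Substitute values: rate = 0.26 × (0.36)^1
Step 3: Calculate: rate = 0.26 × 0.36 = 0.0936 M/s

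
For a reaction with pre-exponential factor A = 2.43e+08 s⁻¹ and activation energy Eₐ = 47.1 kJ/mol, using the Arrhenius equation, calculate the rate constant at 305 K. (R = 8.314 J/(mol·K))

2.08e+00 s⁻¹

Step 1: Use the Arrhenius equation: k = A × exp(-Eₐ/RT)
Step 2: Convert Eₐ to J/mol: 47.1 kJ/mol = 47100 J/mol
Step 3: Calculate the exponent: -Eₐ/(RT) = -47100/(8.314 × 305) = -18.57424
Step 4: k = 2.43e+08 × exp(-18.57424)
Step 5: k = 2.43e+08 × 8.57650e-09 = 2.0841e+00 s⁻¹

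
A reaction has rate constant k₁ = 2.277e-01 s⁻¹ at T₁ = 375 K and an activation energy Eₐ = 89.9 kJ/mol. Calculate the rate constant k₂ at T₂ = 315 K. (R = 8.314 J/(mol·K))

9.377e-04 s⁻¹

Step 1: Use the two-temperature Arrhenius form: ln(k₂/k₁) = -Eₐ/R × (1/T₂ - 1/T₁)
Step 2: Convert Eₐ to J/mol: 89.9 kJ/mol = 89900 J/mol
Step 3: 1/T₂ - 1/T₁ = 1/315 - 1/375 = 5.079365e-04 K⁻¹
Step 4: ln(k₂/k₁) = -89900/8.314 × 5.079365e-04 = -5.49236
Step 5: k₂ = k₁ × exp(-5.49236) = 2.277e-01 × 4.11811e-03 = 9.377e-04 s⁻¹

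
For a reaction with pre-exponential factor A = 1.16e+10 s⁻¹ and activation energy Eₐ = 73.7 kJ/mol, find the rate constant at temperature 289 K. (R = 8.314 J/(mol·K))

5.54e-04 s⁻¹

Step 1: Use the Arrhenius equation: k = A × exp(-Eₐ/RT)
Step 2: Convert Eₐ to J/mol: 73.7 kJ/mol = 73700 J/mol
Step 3: Calculate the exponent: -Eₐ/(RT) = -73700/(8.314 × 289) = -30.67324
Step 4: k = 1.16e+10 × exp(-30.67324)
Step 5: k = 1.16e+10 × 4.77289e-14 = 5.5366e-04 s⁻¹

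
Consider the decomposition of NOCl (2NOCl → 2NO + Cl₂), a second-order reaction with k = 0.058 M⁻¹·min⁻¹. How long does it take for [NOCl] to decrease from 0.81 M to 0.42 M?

19.77 min

Step 1: For second-order: t = (1/[NOCl] - 1/[NOCl]₀)/k
Step 2: t = (1/0.42 - 1/0.81)/0.058
Step 3: t = (2.381 - 1.235)/0.058
Step 4: t = 1.146/0.058 = 19.77 min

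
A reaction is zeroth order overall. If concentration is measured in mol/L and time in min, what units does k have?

mol/L·min⁻¹

Step 1: For overall order n, rate = k × (concentration)^n.
Step 2: Rate has units mol/L·min⁻¹; concentration term has units (mol/L)^0.
Step 3: k = rate / (concentration)^n, so units of k = (mol/L)^(1-0)·min⁻¹ = mol/L·min⁻¹.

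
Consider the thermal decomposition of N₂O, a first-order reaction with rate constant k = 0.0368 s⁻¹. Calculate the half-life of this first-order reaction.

18.84 s

Step 1: For a first-order reaction, t₁/₂ = ln(2)/k
Step 2: t₁/₂ = ln(2)/0.0368
Step 3: t₁/₂ = 0.6931/0.0368 = 18.84 s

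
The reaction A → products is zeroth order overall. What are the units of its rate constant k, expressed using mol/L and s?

mol/L·s⁻¹

Step 1: For overall order n, rate = k × (concentration)^n.
Step 2: Rate has units mol/L·s⁻¹; concentration term has units (mol/L)^0.
Step 3: k = rate / (concentration)^n, so units of k = (mol/L)^(1-0)·s⁻¹ = mol/L·s⁻¹.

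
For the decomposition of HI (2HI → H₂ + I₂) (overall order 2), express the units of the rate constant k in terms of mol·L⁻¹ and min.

(mol·L⁻¹)⁻¹·min⁻¹

Step 1: For overall order n, rate = k × (concentration)^n.
Step 2: Rate has units mol·L⁻¹·min⁻¹; concentration term has units (mol·L⁻¹)^2.
Step 3: k = rate / (concentration)^n, so units of k = (mol·L⁻¹)^(1-2)·min⁻¹ = (mol·L⁻¹)⁻¹·min⁻¹.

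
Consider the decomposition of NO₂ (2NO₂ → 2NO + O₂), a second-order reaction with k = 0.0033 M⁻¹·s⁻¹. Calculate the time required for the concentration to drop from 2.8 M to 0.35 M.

757.6 s

Step 1: For second-order: t = (1/[NO₂] - 1/[NO₂]₀)/k
Step 2: t = (1/0.35 - 1/2.8)/0.0033
Step 3: t = (2.857 - 0.3571)/0.0033
Step 4: t = 2.5/0.0033 = 757.6 s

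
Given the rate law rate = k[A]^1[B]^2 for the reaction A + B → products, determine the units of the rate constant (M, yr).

M⁻²·yr⁻¹

Step 1: Overall order = 1 + 2 = 3.
Step 2: rate has units M·yr⁻¹; [A]^1[B]^2 has units M^3.
Step 3: k = rate/([A]^1[B]^2), so units of k = M^(1-3)·yr⁻¹ = M⁻²·yr⁻¹.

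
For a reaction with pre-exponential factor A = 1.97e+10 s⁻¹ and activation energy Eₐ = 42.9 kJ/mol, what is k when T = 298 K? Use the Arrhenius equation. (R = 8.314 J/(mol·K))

5.95e+02 s⁻¹

Step 1: Use the Arrhenius equation: k = A × exp(-Eₐ/RT)
Step 2: Convert Eₐ to J/mol: 42.9 kJ/mol = 42900 J/mol
Step 3: Calculate the exponent: -Eₐ/(RT) = -42900/(8.314 × 298) = -17.31534
Step 4: k = 1.97e+10 × exp(-17.31534)
Step 5: k = 1.97e+10 × 3.02025e-08 = 5.9499e+02 s⁻¹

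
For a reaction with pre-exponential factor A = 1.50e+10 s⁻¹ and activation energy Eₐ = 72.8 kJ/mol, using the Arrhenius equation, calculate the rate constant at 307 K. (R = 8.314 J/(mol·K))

6.15e-03 s⁻¹

Step 1: Use the Arrhenius equation: k = A × exp(-Eₐ/RT)
Step 2: Convert Eₐ to J/mol: 72.8 kJ/mol = 72800 J/mol
Step 3: Calculate the exponent: -Eₐ/(RT) = -72800/(8.314 × 307) = -28.52220
Step 4: k = 1.50e+10 × exp(-28.52220)
Step 5: k = 1.50e+10 × 4.10172e-13 = 6.1526e-03 s⁻¹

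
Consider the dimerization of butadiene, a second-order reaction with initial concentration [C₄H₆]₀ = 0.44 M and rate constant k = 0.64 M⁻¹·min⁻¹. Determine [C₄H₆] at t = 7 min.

0.1481 M

Step 1: For a second-order reaction: 1/[C₄H₆] = 1/[C₄H₆]₀ + kt
Step 2: 1/[C₄H₆] = 1/0.44 + 0.64 × 7
Step 3: 1/[C₄H₆] = 2.273 + 4.48 = 6.753
Step 4: [C₄H₆] = 1/6.753 = 0.1481 M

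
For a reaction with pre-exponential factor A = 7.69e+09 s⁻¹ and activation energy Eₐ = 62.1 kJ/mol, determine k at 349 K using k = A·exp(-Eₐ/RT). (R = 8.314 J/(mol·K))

3.90e+00 s⁻¹

Step 1: Use the Arrhenius equation: k = A × exp(-Eₐ/RT)
Step 2: Convert Eₐ to J/mol: 62.1 kJ/mol = 62100 J/mol
Step 3: Calculate the exponent: -Eₐ/(RT) = -62100/(8.314 × 349) = -21.40209
Step 4: k = 7.69e+09 × exp(-21.40209)
Step 5: k = 7.69e+09 × 5.07213e-10 = 3.9005e+00 s⁻¹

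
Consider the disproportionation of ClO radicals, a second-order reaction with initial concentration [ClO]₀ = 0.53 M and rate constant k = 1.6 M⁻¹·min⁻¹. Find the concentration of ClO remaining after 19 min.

0.03097 M

Step 1: For a second-order reaction: 1/[ClO] = 1/[ClO]₀ + kt
Step 2: 1/[ClO] = 1/0.53 + 1.6 × 19
Step 3: 1/[ClO] = 1.887 + 30.4 = 32.29
Step 4: [ClO] = 1/32.29 = 0.03097 M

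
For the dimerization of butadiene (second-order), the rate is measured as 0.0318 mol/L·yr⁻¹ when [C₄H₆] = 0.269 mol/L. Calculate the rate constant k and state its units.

0.4395 (mol/L)⁻¹·yr⁻¹

Step 1: rate = k[C₄H₆]^2, so k = rate / [C₄H₆]^2.
Step 2: k = 0.0318 / (0.269)^2 = 0.0318 / 0.07236.
Step 3: k = 0.4395 (mol/L)⁻¹·yr⁻¹.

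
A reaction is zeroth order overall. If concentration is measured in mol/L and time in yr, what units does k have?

mol/L·yr⁻¹

Step 1: For overall order n, rate = k × (concentration)^n.
Step 2: Rate has units mol/L·yr⁻¹; concentration term has units (mol/L)^0.
Step 3: k = rate / (concentration)^n, so units of k = (mol/L)^(1-0)·yr⁻¹ = mol/L·yr⁻¹.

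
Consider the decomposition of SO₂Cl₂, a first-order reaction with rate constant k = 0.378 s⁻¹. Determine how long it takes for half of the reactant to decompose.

1.834 s

Step 1: For a first-order reaction, t₁/₂ = ln(2)/k
Step 2: t₁/₂ = ln(2)/0.378
Step 3: t₁/₂ = 0.6931/0.378 = 1.834 s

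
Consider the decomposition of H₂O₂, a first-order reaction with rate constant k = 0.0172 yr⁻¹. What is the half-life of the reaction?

40.3 yr

Step 1: For a first-order reaction, t₁/₂ = ln(2)/k
Step 2: t₁/₂ = ln(2)/0.0172
Step 3: t₁/₂ = 0.6931/0.0172 = 40.3 yr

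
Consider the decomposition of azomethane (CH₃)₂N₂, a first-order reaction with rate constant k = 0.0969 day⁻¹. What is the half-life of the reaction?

7.153 day

Step 1: For a first-order reaction, t₁/₂ = ln(2)/k
Step 2: t₁/₂ = ln(2)/0.0969
Step 3: t₁/₂ = 0.6931/0.0969 = 7.153 day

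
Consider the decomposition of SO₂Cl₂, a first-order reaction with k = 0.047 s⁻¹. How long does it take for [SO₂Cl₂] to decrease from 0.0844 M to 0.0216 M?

29 s

Step 1: For first-order: t = ln([SO₂Cl₂]₀/[SO₂Cl₂])/k
Step 2: t = ln(0.0844/0.0216)/0.047
Step 3: t = ln(3.907)/0.047
Step 4: t = 1.363/0.047 = 29 s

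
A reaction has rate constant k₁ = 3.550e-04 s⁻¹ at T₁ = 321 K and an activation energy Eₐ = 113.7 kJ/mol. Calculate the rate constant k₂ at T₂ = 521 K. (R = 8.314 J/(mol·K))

4.497e+03 s⁻¹

Step 1: Use the two-temperature Arrhenius form: ln(k₂/k₁) = -Eₐ/R × (1/T₂ - 1/T₁)
Step 2: Convert Eₐ to J/mol: 113.7 kJ/mol = 113700 J/mol
Step 3: 1/T₂ - 1/T₁ = 1/521 - 1/321 = -1.195879e-03 K⁻¹
Step 4: ln(k₂/k₁) = -113700/8.314 × -1.195879e-03 = 16.35452
Step 5: k₂ = k₁ × exp(16.35452) = 3.550e-04 × 1.26671e+07 = 4.497e+03 s⁻¹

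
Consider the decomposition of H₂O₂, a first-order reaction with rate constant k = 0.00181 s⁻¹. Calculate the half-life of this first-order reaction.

383 s

Step 1: For a first-order reaction, t₁/₂ = ln(2)/k
Step 2: t₁/₂ = ln(2)/0.00181
Step 3: t₁/₂ = 0.6931/0.00181 = 383 s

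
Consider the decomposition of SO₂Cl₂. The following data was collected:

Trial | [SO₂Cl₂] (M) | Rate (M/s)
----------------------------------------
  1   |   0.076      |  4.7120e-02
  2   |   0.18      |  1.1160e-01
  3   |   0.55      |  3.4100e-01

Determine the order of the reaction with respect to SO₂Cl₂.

first order (1)

Step 1: Compare trials to find order n where rate₂/rate₁ = ([SO₂Cl₂]₂/[SO₂Cl₂]₁)^n
Step 2: rate₂/rate₁ = 1.1160e-01/4.7120e-02 = 2.368
Step 3: [SO₂Cl₂]₂/[SO₂Cl₂]₁ = 0.18/0.076 = 2.368
Step 4: n = ln(2.368)/ln(2.368) = 1.00 ≈ 1
Step 5: The reaction is first order in SO₂Cl₂.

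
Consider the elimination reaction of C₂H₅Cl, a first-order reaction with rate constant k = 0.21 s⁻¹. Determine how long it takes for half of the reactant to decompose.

3.301 s

Step 1: For a first-order reaction, t₁/₂ = ln(2)/k
Step 2: t₁/₂ = ln(2)/0.21
Step 3: t₁/₂ = 0.6931/0.21 = 3.301 s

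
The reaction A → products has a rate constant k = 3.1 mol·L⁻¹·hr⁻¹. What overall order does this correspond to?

zeroth order (0)

Step 1: The units of k for an nth-order reaction are (concentration)^(1-n)·(time)⁻¹.
Step 2: Here k has units mol·L⁻¹·hr⁻¹, so the concentration exponent is 1.
Step 3: 1 - n = 1 ⇒ n = 0. The reaction is zeroth order.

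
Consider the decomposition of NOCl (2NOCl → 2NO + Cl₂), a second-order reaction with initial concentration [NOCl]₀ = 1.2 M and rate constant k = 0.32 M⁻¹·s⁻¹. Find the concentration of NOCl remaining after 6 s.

0.3632 M

Step 1: For a second-order reaction: 1/[NOCl] = 1/[NOCl]₀ + kt
Step 2: 1/[NOCl] = 1/1.2 + 0.32 × 6
Step 3: 1/[NOCl] = 0.8333 + 1.92 = 2.753
Step 4: [NOCl] = 1/2.753 = 0.3632 M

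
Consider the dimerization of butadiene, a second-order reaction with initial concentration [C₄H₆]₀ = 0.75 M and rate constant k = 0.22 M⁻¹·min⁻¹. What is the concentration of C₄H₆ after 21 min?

0.168 M

Step 1: For a second-order reaction: 1/[C₄H₆] = 1/[C₄H₆]₀ + kt
Step 2: 1/[C₄H₆] = 1/0.75 + 0.22 × 21
Step 3: 1/[C₄H₆] = 1.333 + 4.62 = 5.953
Step 4: [C₄H₆] = 1/5.953 = 0.168 M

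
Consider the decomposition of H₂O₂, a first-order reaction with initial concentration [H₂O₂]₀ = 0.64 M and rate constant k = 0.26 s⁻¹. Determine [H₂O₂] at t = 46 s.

4.093e-06 M

Step 1: For a first-order reaction: [H₂O₂] = [H₂O₂]₀ × e^(-kt)
Step 2: [H₂O₂] = 0.64 × e^(-0.26 × 46)
Step 3: [H₂O₂] = 0.64 × e^(-11.96)
Step 4: [H₂O₂] = 0.64 × 6.39496e-06 = 4.093e-06 M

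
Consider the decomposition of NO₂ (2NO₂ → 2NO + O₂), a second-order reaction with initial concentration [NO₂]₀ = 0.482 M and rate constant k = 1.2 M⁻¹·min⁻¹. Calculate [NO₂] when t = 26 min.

0.03005 M

Step 1: For a second-order reaction: 1/[NO₂] = 1/[NO₂]₀ + kt
Step 2: 1/[NO₂] = 1/0.482 + 1.2 × 26
Step 3: 1/[NO₂] = 2.075 + 31.2 = 33.27
Step 4: [NO₂] = 1/33.27 = 0.03005 M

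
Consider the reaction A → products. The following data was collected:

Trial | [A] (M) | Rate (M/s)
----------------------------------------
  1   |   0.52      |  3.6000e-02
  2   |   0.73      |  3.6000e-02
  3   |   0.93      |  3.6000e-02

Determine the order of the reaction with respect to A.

zeroth order (0)

Step 1: Compare trials - when concentration changes, rate stays constant.
Step 2: rate₂/rate₁ = 3.6000e-02/3.6000e-02 = 1
Step 3: [A]₂/[A]₁ = 0.73/0.52 = 1.404
Step 4: Since rate ratio ≈ (conc ratio)^0, the reaction is zeroth order.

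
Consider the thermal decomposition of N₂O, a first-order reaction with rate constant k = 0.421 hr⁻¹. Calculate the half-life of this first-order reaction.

1.646 hr

Step 1: For a first-order reaction, t₁/₂ = ln(2)/k
Step 2: t₁/₂ = ln(2)/0.421
Step 3: t₁/₂ = 0.6931/0.421 = 1.646 hr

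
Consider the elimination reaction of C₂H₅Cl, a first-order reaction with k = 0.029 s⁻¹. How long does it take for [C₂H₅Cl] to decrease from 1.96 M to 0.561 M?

43.14 s

Step 1: For first-order: t = ln([C₂H₅Cl]₀/[C₂H₅Cl])/k
Step 2: t = ln(1.96/0.561)/0.029
Step 3: t = ln(3.494)/0.029
Step 4: t = 1.251/0.029 = 43.14 s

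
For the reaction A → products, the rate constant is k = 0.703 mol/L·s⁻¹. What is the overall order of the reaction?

zeroth order (0)

Step 1: The units of k for an nth-order reaction are (concentration)^(1-n)·(time)⁻¹.
Step 2: Here k has units mol/L·s⁻¹, so the concentration exponent is 1.
Step 3: 1 - n = 1 ⇒ n = 0. The reaction is zeroth order.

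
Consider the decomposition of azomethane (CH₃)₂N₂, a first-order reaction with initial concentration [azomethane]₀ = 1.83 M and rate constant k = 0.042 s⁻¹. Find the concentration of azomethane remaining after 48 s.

0.2437 M

Step 1: For a first-order reaction: [azomethane] = [azomethane]₀ × e^(-kt)
Step 2: [azomethane] = 1.83 × e^(-0.042 × 48)
Step 3: [azomethane] = 1.83 × e^(-2.016)
Step 4: [azomethane] = 1.83 × 0.133187 = 0.2437 M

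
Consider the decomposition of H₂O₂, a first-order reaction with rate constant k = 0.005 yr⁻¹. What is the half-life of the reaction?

138.6 yr

Step 1: For a first-order reaction, t₁/₂ = ln(2)/k
Step 2: t₁/₂ = ln(2)/0.005
Step 3: t₁/₂ = 0.6931/0.005 = 138.6 yr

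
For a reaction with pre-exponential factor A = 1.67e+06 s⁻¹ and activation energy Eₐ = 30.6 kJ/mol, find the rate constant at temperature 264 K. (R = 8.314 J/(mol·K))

1.47e+00 s⁻¹

Step 1: Use the Arrhenius equation: k = A × exp(-Eₐ/RT)
Step 2: Convert Eₐ to J/mol: 30.6 kJ/mol = 30600 J/mol
Step 3: Calculate the exponent: -Eₐ/(RT) = -30600/(8.314 × 264) = -13.94144
Step 4: k = 1.67e+06 × exp(-13.94144)
Step 5: k = 1.67e+06 × 8.81677e-07 = 1.4724e+00 s⁻¹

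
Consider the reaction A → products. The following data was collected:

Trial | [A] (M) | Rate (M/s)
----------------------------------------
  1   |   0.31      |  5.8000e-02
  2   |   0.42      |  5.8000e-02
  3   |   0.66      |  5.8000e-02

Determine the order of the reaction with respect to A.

zeroth order (0)

Step 1: Compare trials - when concentration changes, rate stays constant.
Step 2: rate₂/rate₁ = 5.8000e-02/5.8000e-02 = 1
Step 3: [A]₂/[A]₁ = 0.42/0.31 = 1.355
Step 4: Since rate ratio ≈ (conc ratio)^0, the reaction is zeroth order.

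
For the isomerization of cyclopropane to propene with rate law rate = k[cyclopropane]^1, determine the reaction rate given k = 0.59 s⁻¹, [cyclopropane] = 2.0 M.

1.18 M/s

Step 1: Identify the rate law: rate = k[cyclopropane]^1
Step 2: Substitute values: rate = 0.59 × (2.0)^1
Step 3: Calculate: rate = 0.59 × 2 = 1.18 M/s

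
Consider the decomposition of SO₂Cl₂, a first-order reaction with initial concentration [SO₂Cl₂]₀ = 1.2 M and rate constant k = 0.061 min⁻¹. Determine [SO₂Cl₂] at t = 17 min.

0.4254 M

Step 1: For a first-order reaction: [SO₂Cl₂] = [SO₂Cl₂]₀ × e^(-kt)
Step 2: [SO₂Cl₂] = 1.2 × e^(-0.061 × 17)
Step 3: [SO₂Cl₂] = 1.2 × e^(-1.037)
Step 4: [SO₂Cl₂] = 1.2 × 0.354517 = 0.4254 M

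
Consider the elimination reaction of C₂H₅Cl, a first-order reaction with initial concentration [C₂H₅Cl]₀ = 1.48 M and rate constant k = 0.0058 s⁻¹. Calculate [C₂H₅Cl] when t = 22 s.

1.303 M

Step 1: For a first-order reaction: [C₂H₅Cl] = [C₂H₅Cl]₀ × e^(-kt)
Step 2: [C₂H₅Cl] = 1.48 × e^(-0.0058 × 22)
Step 3: [C₂H₅Cl] = 1.48 × e^(-0.1276)
Step 4: [C₂H₅Cl] = 1.48 × 0.880205 = 1.303 M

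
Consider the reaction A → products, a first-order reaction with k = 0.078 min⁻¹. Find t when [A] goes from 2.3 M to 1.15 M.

8.887 min

Step 1: For first-order: t = ln([A]₀/[A])/k
Step 2: t = ln(2.3/1.15)/0.078
Step 3: t = ln(2)/0.078
Step 4: t = 0.6931/0.078 = 8.887 min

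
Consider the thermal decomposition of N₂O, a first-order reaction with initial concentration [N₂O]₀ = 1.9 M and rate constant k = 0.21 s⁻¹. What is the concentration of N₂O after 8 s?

0.3541 M

Step 1: For a first-order reaction: [N₂O] = [N₂O]₀ × e^(-kt)
Step 2: [N₂O] = 1.9 × e^(-0.21 × 8)
Step 3: [N₂O] = 1.9 × e^(-1.68)
Step 4: [N₂O] = 1.9 × 0.186374 = 0.3541 M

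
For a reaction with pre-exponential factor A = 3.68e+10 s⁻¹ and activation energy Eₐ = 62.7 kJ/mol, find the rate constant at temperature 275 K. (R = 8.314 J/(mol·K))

4.53e-02 s⁻¹

Step 1: Use the Arrhenius equation: k = A × exp(-Eₐ/RT)
Step 2: Convert Eₐ to J/mol: 62.7 kJ/mol = 62700 J/mol
Step 3: Calculate the exponent: -Eₐ/(RT) = -62700/(8.314 × 275) = -27.42362
Step 4: k = 3.68e+10 × exp(-27.42362)
Step 5: k = 3.68e+10 × 1.23048e-12 = 4.5282e-02 s⁻¹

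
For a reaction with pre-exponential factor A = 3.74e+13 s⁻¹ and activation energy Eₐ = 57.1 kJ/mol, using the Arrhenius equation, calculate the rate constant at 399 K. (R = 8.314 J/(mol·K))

1.25e+06 s⁻¹

Step 1: Use the Arrhenius equation: k = A × exp(-Eₐ/RT)
Step 2: Convert Eₐ to J/mol: 57.1 kJ/mol = 57100 J/mol
Step 3: Calculate the exponent: -Eₐ/(RT) = -57100/(8.314 × 399) = -17.21287
Step 4: k = 3.74e+13 × exp(-17.21287)
Step 5: k = 3.74e+13 × 3.34615e-08 = 1.2515e+06 s⁻¹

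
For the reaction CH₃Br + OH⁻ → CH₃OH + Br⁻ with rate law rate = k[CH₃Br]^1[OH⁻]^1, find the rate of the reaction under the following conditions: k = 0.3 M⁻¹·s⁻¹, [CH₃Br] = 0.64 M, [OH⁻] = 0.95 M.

0.1824 M/s

Step 1: The rate law is rate = k[CH₃Br]^1[OH⁻]^1
Step 2: Substitute: rate = 0.3 × (0.64)^1 × (0.95)^1
Step 3: rate = 0.3 × 0.64 × 0.95 = 0.1824 M/s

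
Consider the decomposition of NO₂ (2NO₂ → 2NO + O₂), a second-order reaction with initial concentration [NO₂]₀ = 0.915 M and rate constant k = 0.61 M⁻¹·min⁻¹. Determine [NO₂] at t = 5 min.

0.2414 M

Step 1: For a second-order reaction: 1/[NO₂] = 1/[NO₂]₀ + kt
Step 2: 1/[NO₂] = 1/0.915 + 0.61 × 5
Step 3: 1/[NO₂] = 1.093 + 3.05 = 4.143
Step 4: [NO₂] = 1/4.143 = 0.2414 M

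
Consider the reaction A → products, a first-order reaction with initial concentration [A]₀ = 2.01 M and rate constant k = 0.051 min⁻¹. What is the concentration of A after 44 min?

0.2131 M

Step 1: For a first-order reaction: [A] = [A]₀ × e^(-kt)
Step 2: [A] = 2.01 × e^(-0.051 × 44)
Step 3: [A] = 2.01 × e^(-2.244)
Step 4: [A] = 2.01 × 0.106034 = 0.2131 M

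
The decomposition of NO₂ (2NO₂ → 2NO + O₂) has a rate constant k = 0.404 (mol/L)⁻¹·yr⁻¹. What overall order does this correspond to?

second order (2)

Step 1: The units of k for an nth-order reaction are (concentration)^(1-n)·(time)⁻¹.
Step 2: Here k has units (mol/L)⁻¹·yr⁻¹, so the concentration exponent is -1.
Step 3: 1 - n = -1 ⇒ n = 2. The reaction is second order.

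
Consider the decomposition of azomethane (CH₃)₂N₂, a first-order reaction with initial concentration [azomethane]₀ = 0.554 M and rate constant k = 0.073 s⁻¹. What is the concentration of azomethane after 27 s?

0.07718 M

Step 1: For a first-order reaction: [azomethane] = [azomethane]₀ × e^(-kt)
Step 2: [azomethane] = 0.554 × e^(-0.073 × 27)
Step 3: [azomethane] = 0.554 × e^(-1.971)
Step 4: [azomethane] = 0.554 × 0.139317 = 0.07718 M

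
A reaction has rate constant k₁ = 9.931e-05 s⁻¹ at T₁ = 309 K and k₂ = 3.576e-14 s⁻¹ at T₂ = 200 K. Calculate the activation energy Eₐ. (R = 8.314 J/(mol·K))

102.5 kJ/mol

Step 1: Use the two-temperature Arrhenius form: ln(k₂/k₁) = -Eₐ/R × (1/T₂ - 1/T₁)
Step 2: ln(k₂/k₁) = ln(3.576e-14/9.931e-05) = ln(3.60085e-10) = -21.7447
Step 3: 1/T₂ - 1/T₁ = 1/200 - 1/309 = 1.763754e-03 K⁻¹
Step 4: Eₐ = -R × ln(k₂/k₁) / (1/T₂ - 1/T₁) = -8.314 × -21.7447 / 1.763754e-03
Step 5: Eₐ = 1.0250e+05 J/mol = 102.5 kJ/mol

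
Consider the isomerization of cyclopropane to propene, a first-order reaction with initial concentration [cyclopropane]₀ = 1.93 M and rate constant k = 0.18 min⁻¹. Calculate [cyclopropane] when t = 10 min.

0.319 M

Step 1: For a first-order reaction: [cyclopropane] = [cyclopropane]₀ × e^(-kt)
Step 2: [cyclopropane] = 1.93 × e^(-0.18 × 10)
Step 3: [cyclopropane] = 1.93 × e^(-1.8)
Step 4: [cyclopropane] = 1.93 × 0.165299 = 0.319 M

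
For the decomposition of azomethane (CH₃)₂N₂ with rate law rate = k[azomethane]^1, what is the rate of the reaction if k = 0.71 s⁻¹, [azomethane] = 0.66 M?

0.4686 M/s

Step 1: Identify the rate law: rate = k[azomethane]^1
Step 2: Substitute values: rate = 0.71 × (0.66)^1
Step 3: Calculate: rate = 0.71 × 0.66 = 0.4686 M/s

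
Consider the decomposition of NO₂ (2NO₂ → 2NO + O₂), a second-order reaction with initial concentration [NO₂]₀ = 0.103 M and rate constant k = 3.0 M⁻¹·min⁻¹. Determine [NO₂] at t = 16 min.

0.01733 M

Step 1: For a second-order reaction: 1/[NO₂] = 1/[NO₂]₀ + kt
Step 2: 1/[NO₂] = 1/0.103 + 3.0 × 16
Step 3: 1/[NO₂] = 9.709 + 48 = 57.71
Step 4: [NO₂] = 1/57.71 = 0.01733 M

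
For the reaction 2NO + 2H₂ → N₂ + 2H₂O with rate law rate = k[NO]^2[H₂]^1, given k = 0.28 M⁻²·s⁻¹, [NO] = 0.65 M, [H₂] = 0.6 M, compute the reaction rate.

0.07098 M/s

Step 1: The rate law is rate = k[NO]^2[H₂]^1
Step 2: Substitute: rate = 0.28 × (0.65)^2 × (0.6)^1
Step 3: rate = 0.28 × 0.4225 × 0.6 = 0.07098 M/s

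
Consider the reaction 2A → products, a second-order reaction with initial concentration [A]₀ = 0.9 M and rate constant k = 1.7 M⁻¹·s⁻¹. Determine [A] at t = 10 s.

0.05521 M

Step 1: For a second-order reaction: 1/[A] = 1/[A]₀ + kt
Step 2: 1/[A] = 1/0.9 + 1.7 × 10
Step 3: 1/[A] = 1.111 + 17 = 18.11
Step 4: [A] = 1/18.11 = 0.05521 M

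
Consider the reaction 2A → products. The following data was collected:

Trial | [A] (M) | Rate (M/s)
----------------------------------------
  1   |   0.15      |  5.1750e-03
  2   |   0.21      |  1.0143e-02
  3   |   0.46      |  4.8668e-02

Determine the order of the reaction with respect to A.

second order (2)

Step 1: Compare trials to find order n where rate₂/rate₁ = ([A]₂/[A]₁)^n
Step 2: rate₂/rate₁ = 1.0143e-02/5.1750e-03 = 1.96
Step 3: [A]₂/[A]₁ = 0.21/0.15 = 1.4
Step 4: n = ln(1.96)/ln(1.4) = 2.00 ≈ 2
Step 5: The reaction is second order in A.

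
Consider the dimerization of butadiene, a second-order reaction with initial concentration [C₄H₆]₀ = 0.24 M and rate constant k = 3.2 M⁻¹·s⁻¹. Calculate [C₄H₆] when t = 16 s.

0.01806 M

Step 1: For a second-order reaction: 1/[C₄H₆] = 1/[C₄H₆]₀ + kt
Step 2: 1/[C₄H₆] = 1/0.24 + 3.2 × 16
Step 3: 1/[C₄H₆] = 4.167 + 51.2 = 55.37
Step 4: [C₄H₆] = 1/55.37 = 0.01806 M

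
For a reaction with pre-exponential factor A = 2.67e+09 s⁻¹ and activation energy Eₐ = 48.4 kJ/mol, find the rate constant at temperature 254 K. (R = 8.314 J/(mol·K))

2.97e-01 s⁻¹

Step 1: Use the Arrhenius equation: k = A × exp(-Eₐ/RT)
Step 2: Convert Eₐ to J/mol: 48.4 kJ/mol = 48400 J/mol
Step 3: Calculate the exponent: -Eₐ/(RT) = -48400/(8.314 × 254) = -22.91931
Step 4: k = 2.67e+09 × exp(-22.91931)
Step 5: k = 2.67e+09 × 1.11242e-10 = 2.9702e-01 s⁻¹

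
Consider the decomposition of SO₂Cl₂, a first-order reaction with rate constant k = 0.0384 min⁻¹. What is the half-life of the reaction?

18.05 min

Step 1: For a first-order reaction, t₁/₂ = ln(2)/k
Step 2: t₁/₂ = ln(2)/0.0384
Step 3: t₁/₂ = 0.6931/0.0384 = 18.05 min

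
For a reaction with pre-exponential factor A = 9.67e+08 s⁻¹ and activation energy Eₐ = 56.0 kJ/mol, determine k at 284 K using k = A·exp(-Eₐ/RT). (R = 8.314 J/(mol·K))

4.84e-02 s⁻¹

Step 1: Use the Arrhenius equation: k = A × exp(-Eₐ/RT)
Step 2: Convert Eₐ to J/mol: 56.0 kJ/mol = 56000 J/mol
Step 3: Calculate the exponent: -Eₐ/(RT) = -56000/(8.314 × 284) = -23.71700
Step 4: k = 9.67e+08 × exp(-23.71700)
Step 5: k = 9.67e+08 × 5.01000e-11 = 4.8447e-02 s⁻¹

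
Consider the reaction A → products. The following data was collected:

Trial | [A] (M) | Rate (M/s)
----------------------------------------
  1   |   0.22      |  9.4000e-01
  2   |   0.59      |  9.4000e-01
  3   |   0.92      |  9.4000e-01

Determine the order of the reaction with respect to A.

zeroth order (0)

Step 1: Compare trials - when concentration changes, rate stays constant.
Step 2: rate₂/rate₁ = 9.4000e-01/9.4000e-01 = 1
Step 3: [A]₂/[A]₁ = 0.59/0.22 = 2.682
Step 4: Since rate ratio ≈ (conc ratio)^0, the reaction is zeroth order.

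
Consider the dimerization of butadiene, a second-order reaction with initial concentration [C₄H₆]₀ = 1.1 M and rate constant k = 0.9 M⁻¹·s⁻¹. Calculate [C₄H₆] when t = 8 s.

0.1233 M

Step 1: For a second-order reaction: 1/[C₄H₆] = 1/[C₄H₆]₀ + kt
Step 2: 1/[C₄H₆] = 1/1.1 + 0.9 × 8
Step 3: 1/[C₄H₆] = 0.9091 + 7.2 = 8.109
Step 4: [C₄H₆] = 1/8.109 = 0.1233 M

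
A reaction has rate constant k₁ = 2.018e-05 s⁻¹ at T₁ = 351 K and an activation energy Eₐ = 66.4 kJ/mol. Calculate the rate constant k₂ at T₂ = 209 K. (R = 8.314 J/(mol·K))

3.899e-12 s⁻¹

Step 1: Use the two-temperature Arrhenius form: ln(k₂/k₁) = -Eₐ/R × (1/T₂ - 1/T₁)
Step 2: Convert Eₐ to J/mol: 66.4 kJ/mol = 66400 J/mol
Step 3: 1/T₂ - 1/T₁ = 1/209 - 1/351 = 1.935686e-03 K⁻¹
Step 4: ln(k₂/k₁) = -66400/8.314 × 1.935686e-03 = -15.45941
Step 5: k₂ = k₁ × exp(-15.45941) = 2.018e-05 × 1.93225e-07 = 3.899e-12 s⁻¹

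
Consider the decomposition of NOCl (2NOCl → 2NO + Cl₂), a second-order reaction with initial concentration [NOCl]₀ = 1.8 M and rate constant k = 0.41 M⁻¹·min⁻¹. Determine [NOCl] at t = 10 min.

0.2148 M

Step 1: For a second-order reaction: 1/[NOCl] = 1/[NOCl]₀ + kt
Step 2: 1/[NOCl] = 1/1.8 + 0.41 × 10
Step 3: 1/[NOCl] = 0.5556 + 4.1 = 4.656
Step 4: [NOCl] = 1/4.656 = 0.2148 M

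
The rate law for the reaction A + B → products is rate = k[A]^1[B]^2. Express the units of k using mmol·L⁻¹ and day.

(mmol·L⁻¹)⁻²·day⁻¹

Step 1: Overall order = 1 + 2 = 3.
Step 2: rate has units mmol·L⁻¹·day⁻¹; [A]^1[B]^2 has units (mmol·L⁻¹)^3.
Step 3: k = rate/([A]^1[B]^2), so units of k = (mmol·L⁻¹)^(1-3)·day⁻¹ = (mmol·L⁻¹)⁻²·day⁻¹.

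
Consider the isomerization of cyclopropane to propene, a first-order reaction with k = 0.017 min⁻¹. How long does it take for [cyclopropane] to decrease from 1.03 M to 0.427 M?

51.8 min

Step 1: For first-order: t = ln([cyclopropane]₀/[cyclopropane])/k
Step 2: t = ln(1.03/0.427)/0.017
Step 3: t = ln(2.412)/0.017
Step 4: t = 0.8805/0.017 = 51.8 min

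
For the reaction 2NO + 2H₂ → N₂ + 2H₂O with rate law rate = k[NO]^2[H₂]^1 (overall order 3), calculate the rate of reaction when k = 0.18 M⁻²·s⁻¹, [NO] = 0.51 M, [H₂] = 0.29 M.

0.01358 M/s

Step 1: The rate law is rate = k[NO]^2[H₂]^1, overall order = 2+1 = 3
Step 2: Substitute values: rate = 0.18 × (0.51)^2 × (0.29)^1
Step 3: rate = 0.18 × 0.2601 × 0.29 = 0.0135772 M/s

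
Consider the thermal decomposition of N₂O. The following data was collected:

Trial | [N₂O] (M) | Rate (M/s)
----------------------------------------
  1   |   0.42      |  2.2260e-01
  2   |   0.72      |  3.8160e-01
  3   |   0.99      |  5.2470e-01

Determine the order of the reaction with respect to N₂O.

first order (1)

Step 1: Compare trials to find order n where rate₂/rate₁ = ([N₂O]₂/[N₂O]₁)^n
Step 2: rate₂/rate₁ = 3.8160e-01/2.2260e-01 = 1.714
Step 3: [N₂O]₂/[N₂O]₁ = 0.72/0.42 = 1.714
Step 4: n = ln(1.714)/ln(1.714) = 1.00 ≈ 1
Step 5: The reaction is first order in N₂O.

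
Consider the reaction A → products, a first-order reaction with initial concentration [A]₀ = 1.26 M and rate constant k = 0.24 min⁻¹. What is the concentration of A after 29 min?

0.001196 M

Step 1: For a first-order reaction: [A] = [A]₀ × e^(-kt)
Step 2: [A] = 1.26 × e^(-0.24 × 29)
Step 3: [A] = 1.26 × e^(-6.96)
Step 4: [A] = 1.26 × 0.000949097 = 0.001196 M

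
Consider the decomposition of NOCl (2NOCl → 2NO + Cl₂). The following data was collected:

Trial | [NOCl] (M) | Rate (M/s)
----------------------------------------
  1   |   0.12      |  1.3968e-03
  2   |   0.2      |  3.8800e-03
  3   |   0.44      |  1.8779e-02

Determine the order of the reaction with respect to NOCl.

second order (2)

Step 1: Compare trials to find order n where rate₂/rate₁ = ([NOCl]₂/[NOCl]₁)^n
Step 2: rate₂/rate₁ = 3.8800e-03/1.3968e-03 = 2.778
Step 3: [NOCl]₂/[NOCl]₁ = 0.2/0.12 = 1.667
Step 4: n = ln(2.778)/ln(1.667) = 2.00 ≈ 2
Step 5: The reaction is second order in NOCl.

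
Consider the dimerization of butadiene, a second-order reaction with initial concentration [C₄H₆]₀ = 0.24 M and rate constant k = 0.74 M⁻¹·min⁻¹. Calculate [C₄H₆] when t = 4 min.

0.1403 M

Step 1: For a second-order reaction: 1/[C₄H₆] = 1/[C₄H₆]₀ + kt
Step 2: 1/[C₄H₆] = 1/0.24 + 0.74 × 4
Step 3: 1/[C₄H₆] = 4.167 + 2.96 = 7.127
Step 4: [C₄H₆] = 1/7.127 = 0.1403 M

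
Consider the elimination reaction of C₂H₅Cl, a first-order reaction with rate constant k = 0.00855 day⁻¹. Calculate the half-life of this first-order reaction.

81.07 day

Step 1: For a first-order reaction, t₁/₂ = ln(2)/k
Step 2: t₁/₂ = ln(2)/0.00855
Step 3: t₁/₂ = 0.6931/0.00855 = 81.07 day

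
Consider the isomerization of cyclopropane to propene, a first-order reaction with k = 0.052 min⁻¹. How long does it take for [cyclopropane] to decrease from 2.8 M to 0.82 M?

23.62 min

Step 1: For first-order: t = ln([cyclopropane]₀/[cyclopropane])/k
Step 2: t = ln(2.8/0.82)/0.052
Step 3: t = ln(3.415)/0.052
Step 4: t = 1.228/0.052 = 23.62 min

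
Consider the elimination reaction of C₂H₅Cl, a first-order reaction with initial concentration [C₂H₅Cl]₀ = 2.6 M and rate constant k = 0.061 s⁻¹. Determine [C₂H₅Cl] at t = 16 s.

0.9797 M

Step 1: For a first-order reaction: [C₂H₅Cl] = [C₂H₅Cl]₀ × e^(-kt)
Step 2: [C₂H₅Cl] = 2.6 × e^(-0.061 × 16)
Step 3: [C₂H₅Cl] = 2.6 × e^(-0.976)
Step 4: [C₂H₅Cl] = 2.6 × 0.376815 = 0.9797 M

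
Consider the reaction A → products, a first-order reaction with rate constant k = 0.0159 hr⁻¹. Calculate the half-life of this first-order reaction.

43.59 hr

Step 1: For a first-order reaction, t₁/₂ = ln(2)/k
Step 2: t₁/₂ = ln(2)/0.0159
Step 3: t₁/₂ = 0.6931/0.0159 = 43.59 hr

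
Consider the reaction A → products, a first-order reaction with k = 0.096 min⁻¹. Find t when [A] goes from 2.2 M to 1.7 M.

2.686 min

Step 1: For first-order: t = ln([A]₀/[A])/k
Step 2: t = ln(2.2/1.7)/0.096
Step 3: t = ln(1.294)/0.096
Step 4: t = 0.2578/0.096 = 2.686 min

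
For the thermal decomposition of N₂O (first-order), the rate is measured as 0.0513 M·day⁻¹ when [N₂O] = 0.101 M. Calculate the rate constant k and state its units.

0.5079 day⁻¹

Step 1: rate = k[N₂O]^1, so k = rate / [N₂O]^1.
Step 2: k = 0.0513 / (0.101)^1 = 0.0513 / 0.101.
Step 3: k = 0.5079 day⁻¹.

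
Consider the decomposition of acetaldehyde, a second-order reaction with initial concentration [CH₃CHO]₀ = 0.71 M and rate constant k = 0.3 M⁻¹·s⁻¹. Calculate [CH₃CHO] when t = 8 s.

0.2626 M

Step 1: For a second-order reaction: 1/[CH₃CHO] = 1/[CH₃CHO]₀ + kt
Step 2: 1/[CH₃CHO] = 1/0.71 + 0.3 × 8
Step 3: 1/[CH₃CHO] = 1.408 + 2.4 = 3.808
Step 4: [CH₃CHO] = 1/3.808 = 0.2626 M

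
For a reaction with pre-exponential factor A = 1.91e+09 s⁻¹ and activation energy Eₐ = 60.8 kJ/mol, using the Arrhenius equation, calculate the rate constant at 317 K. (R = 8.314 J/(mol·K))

1.83e-01 s⁻¹

Step 1: Use the Arrhenius equation: k = A × exp(-Eₐ/RT)
Step 2: Convert Eₐ to J/mol: 60.8 kJ/mol = 60800 J/mol
Step 3: Calculate the exponent: -Eₐ/(RT) = -60800/(8.314 × 317) = -23.06929
Step 4: k = 1.91e+09 × exp(-23.06929)
Step 5: k = 1.91e+09 × 9.57491e-11 = 1.8288e-01 s⁻¹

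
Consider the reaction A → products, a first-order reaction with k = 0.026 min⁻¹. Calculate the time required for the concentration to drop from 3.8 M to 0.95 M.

53.32 min

Step 1: For first-order: t = ln([A]₀/[A])/k
Step 2: t = ln(3.8/0.95)/0.026
Step 3: t = ln(4)/0.026
Step 4: t = 1.386/0.026 = 53.32 min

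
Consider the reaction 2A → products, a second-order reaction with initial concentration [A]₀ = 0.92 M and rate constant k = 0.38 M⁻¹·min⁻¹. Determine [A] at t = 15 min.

0.1473 M

Step 1: For a second-order reaction: 1/[A] = 1/[A]₀ + kt
Step 2: 1/[A] = 1/0.92 + 0.38 × 15
Step 3: 1/[A] = 1.087 + 5.7 = 6.787
Step 4: [A] = 1/6.787 = 0.1473 M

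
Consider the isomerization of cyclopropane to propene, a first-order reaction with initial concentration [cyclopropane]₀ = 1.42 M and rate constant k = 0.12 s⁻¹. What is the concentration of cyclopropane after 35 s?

0.02129 M

Step 1: For a first-order reaction: [cyclopropane] = [cyclopropane]₀ × e^(-kt)
Step 2: [cyclopropane] = 1.42 × e^(-0.12 × 35)
Step 3: [cyclopropane] = 1.42 × e^(-4.2)
Step 4: [cyclopropane] = 1.42 × 0.0149956 = 0.02129 M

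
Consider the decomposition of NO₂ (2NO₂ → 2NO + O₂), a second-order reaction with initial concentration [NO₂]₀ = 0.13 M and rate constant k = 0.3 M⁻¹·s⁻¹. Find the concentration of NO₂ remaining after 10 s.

0.09353 M

Step 1: For a second-order reaction: 1/[NO₂] = 1/[NO₂]₀ + kt
Step 2: 1/[NO₂] = 1/0.13 + 0.3 × 10
Step 3: 1/[NO₂] = 7.692 + 3 = 10.69
Step 4: [NO₂] = 1/10.69 = 0.09353 M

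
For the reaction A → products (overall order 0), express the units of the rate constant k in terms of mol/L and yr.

mol/L·yr⁻¹

Step 1: For overall order n, rate = k × (concentration)^n.
Step 2: Rate has units mol/L·yr⁻¹; concentration term has units (mol/L)^0.
Step 3: k = rate / (concentration)^n, so units of k = (mol/L)^(1-0)·yr⁻¹ = mol/L·yr⁻¹.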